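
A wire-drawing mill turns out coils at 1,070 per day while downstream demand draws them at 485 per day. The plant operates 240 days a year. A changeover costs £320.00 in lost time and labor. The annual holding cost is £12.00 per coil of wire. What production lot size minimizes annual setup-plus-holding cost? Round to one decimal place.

Annual demand D = 485 × 240 = 116,400.
Production build-up factor (1 − d/p) = 1 − 485/1,070 = 0.5467.
Q* = √(2DS / (H(1 − d/p))) = √(2 × 116,400 × 320 / (12 × 0.5467)).
= √(74,496,000 / 6.5607) ≈ 3369.689.

Q* ≈ 3,369.7 coils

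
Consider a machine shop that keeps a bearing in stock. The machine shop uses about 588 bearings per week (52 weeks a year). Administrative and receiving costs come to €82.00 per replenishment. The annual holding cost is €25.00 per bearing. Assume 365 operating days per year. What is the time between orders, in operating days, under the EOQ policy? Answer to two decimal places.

T ≈ 5.35 days

Annual demand D = 588 × 52 = 30,576.
The optimal lot size = √(2DS/H) = √(2 × 30,576 × 82 / 25) ≈ 447.86.
Cycle time = Q*/D × 365 = 447.86 / 30,576 × 365 ≈ 5.346 days.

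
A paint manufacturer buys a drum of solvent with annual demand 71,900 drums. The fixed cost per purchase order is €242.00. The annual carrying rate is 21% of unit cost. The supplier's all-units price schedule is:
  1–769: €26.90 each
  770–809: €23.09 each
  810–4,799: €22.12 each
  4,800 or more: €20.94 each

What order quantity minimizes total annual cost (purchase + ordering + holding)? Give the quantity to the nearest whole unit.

Holding cost per unit per year at price C is H = 0.21·C.
Evaluate total cost at each tier's feasible EOQ or, if the EOQ is below the tier, at the tier's minimum quantity.
Tier 1 (€26.90): EOQ = 2482.0 exceeds tier's upper bound 769, so this tier is dominated.
Tier 2 (€23.09): EOQ = 2679.0 exceeds tier's upper bound 809, so this tier is dominated.
EOQ at €22.12 = 2737.1 (feasible in tier 3): TC = 71,900×€22.12 + (71,900/2737.1)×242 + (2737.1/2)×0.21×€22.12 = €1,603,142.21.
EOQ at €20.94 = 2813.1 < 4800, so use break Q=4800: TC = 71,900×€20.94 + (71,900/4800.0)×242 + (4800.0/2)×0.21×€20.94 = €1,519,764.72.
Lowest total cost is €1,519,764.72 at Q = 4800.0.

Q* ≈ 4,800 drums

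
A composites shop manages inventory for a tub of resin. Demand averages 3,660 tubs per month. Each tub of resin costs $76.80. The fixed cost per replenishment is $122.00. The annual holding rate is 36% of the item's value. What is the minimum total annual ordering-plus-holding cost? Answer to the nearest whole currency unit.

Annual demand D = 3,660 × 12 = 43,920.
Holding cost H = 0.36 × $76.80 = $27.6480 per unit per year.
The optimal lot size = √(2DS/H) = √(2 × 43,920 × 122 / 27.648) ≈ 622.58.
At Q*, ordering cost (D/Q*)S equals holding cost (Q*/2)H, each = √(DSH/2).
Minimum total = √(2DSH) = √(2 × 43,920 × 122 × 27.648) ≈ 17213.054.

TC* ≈ $17,213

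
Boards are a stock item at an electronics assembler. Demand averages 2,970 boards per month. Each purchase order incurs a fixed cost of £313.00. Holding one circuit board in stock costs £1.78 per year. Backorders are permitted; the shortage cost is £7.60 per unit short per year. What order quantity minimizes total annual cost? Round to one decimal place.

Q* ≈ 3,933.2 boards

Annual demand D = 2,970 × 12 = 35,640.
With planned backorders, Q* = √(2DS/H) · √((H+B)/B).
√(2DS/H) = √(2 × 35,640 × 313 / 1.78) = 3540.348.
√((H+B)/B) = √((1.78+7.6)/7.6) = 1.1110.
Q* ≈ 3933.151.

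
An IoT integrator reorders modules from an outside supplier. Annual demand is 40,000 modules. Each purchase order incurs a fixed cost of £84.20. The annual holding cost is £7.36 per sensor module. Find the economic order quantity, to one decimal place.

EOQ = √(2DS / H) = √(2 × 40,000 × 84.2 / 7.36).
= √(6,736,000 / 7.36) = √915,217.3913 ≈ 956.670.

Q* ≈ 956.7 modules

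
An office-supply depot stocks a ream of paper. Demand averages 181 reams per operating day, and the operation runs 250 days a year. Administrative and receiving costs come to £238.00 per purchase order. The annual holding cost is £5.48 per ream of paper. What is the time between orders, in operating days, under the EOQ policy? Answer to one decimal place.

Annual demand D = 181 × 250 = 45,250.
Q* = √(2DS/H) = √(2 × 45,250 × 238 / 5.48) ≈ 1982.54.
Cycle time = Q*/D × 250 = 1982.54 / 45,250 × 250 ≈ 10.953 days.

T ≈ 11.0 days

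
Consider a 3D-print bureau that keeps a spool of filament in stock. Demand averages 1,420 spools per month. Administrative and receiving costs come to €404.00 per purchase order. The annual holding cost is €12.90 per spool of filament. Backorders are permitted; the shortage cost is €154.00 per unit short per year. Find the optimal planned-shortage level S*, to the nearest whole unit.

S* ≈ 83 spools

Annual demand D = 1,420 × 12 = 17,040.
With planned backorders, Q* = √(2DS/H) · √((H+B)/B).
√(2DS/H) = √(2 × 17,040 × 404 / 12.9) = 1033.108.
√((H+B)/B) = √((12.9+154)/154) = 1.0410.
Q* ≈ 1075.507.
S* = Q* · H/(H+B) = 1075.507 × 12.9/166.9 ≈ 83.128.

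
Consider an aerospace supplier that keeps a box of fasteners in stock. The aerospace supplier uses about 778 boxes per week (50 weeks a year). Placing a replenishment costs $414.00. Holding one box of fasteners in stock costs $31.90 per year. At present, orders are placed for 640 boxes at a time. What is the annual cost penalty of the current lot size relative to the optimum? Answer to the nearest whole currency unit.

Extra cost ≈ $3,317 per year

Annual demand D = 778 × 50 = 38,900.
EOQ = √(2DS/H) = √(2 × 38,900 × 414 / 31.9) ≈ 1004.83.
Cost at Q* = (D/Q*)S + (Q*/2)H = √(2DSH) ≈ $32,054.23.
Cost at Q = 640: (38,900/640)×414 + (640/2)×31.9 = $25,163.44 + $10,208.00 = $35,371.44.
Excess = $35,371.44 − $32,054.23 = $3,317.21.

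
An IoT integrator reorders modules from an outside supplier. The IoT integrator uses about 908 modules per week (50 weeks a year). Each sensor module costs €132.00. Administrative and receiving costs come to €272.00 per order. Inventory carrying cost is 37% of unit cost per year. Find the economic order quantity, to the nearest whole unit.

Q* ≈ 711 modules

Annual demand D = 908 × 50 = 45,400.
Holding cost H = 0.37 × €132.00 = €48.8400 per unit per year.
EOQ = √(2DS / H) = √(2 × 45,400 × 272 / 48.84).
= √(24,697,600 / 48.84) = √505,683.8657 ≈ 711.115.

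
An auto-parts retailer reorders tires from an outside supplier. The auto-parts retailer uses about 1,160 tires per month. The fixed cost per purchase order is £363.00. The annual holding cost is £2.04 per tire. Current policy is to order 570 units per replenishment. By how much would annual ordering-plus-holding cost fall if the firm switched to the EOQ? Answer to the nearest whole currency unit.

Annual demand D = 1,160 × 12 = 13,920.
EOQ = √(2DS/H) = √(2 × 13,920 × 363 / 2.04) ≈ 2225.73.
Cost at Q* = (D/Q*)S + (Q*/2)H = √(2DSH) ≈ £4,540.49.
Cost at Q = 570: (13,920/570)×363 + (570/2)×2.04 = £8,864.84 + £581.40 = £9,446.24.
Excess = £9,446.24 − £4,540.49 = £4,905.75.

Extra cost ≈ £4,906 per year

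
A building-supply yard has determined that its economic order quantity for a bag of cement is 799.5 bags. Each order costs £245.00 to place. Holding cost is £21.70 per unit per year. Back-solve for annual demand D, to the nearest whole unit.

Squaring Q* = √(2DS/H) gives Q*² = 2DS/H.
From Q* = √(2DS/H): D = Q*²H / (2S) = 799.5² × 21.7 / (2 × 245) = 28307.440.

D ≈ 28,307 bags per year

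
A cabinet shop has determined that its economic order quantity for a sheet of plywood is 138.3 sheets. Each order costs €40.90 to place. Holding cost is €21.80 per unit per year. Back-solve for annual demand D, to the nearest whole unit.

D ≈ 5,097 sheets per year

Squaring Q* = √(2DS/H) gives Q*² = 2DS/H.
From Q* = √(2DS/H): D = Q*²H / (2S) = 138.3² × 21.8 / (2 × 40.9) = 5097.386.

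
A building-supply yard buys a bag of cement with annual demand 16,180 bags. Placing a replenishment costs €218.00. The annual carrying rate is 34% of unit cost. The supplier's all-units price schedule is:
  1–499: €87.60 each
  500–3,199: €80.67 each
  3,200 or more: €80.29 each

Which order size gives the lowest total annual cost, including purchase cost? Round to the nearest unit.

Q* ≈ 507 bags

Holding cost per unit per year at price C is H = 0.34·C.
Evaluate total cost at each tier's feasible EOQ or, if the EOQ is below the tier, at the tier's minimum quantity.
EOQ at €87.60 = 486.7 (feasible in tier 1): TC = 16,180×€87.60 + (16,180/486.7)×218 + (486.7/2)×0.34×€87.60 = €1,431,863.19.
EOQ at €80.67 = 507.2 (feasible in tier 2): TC = 16,180×€80.67 + (16,180/507.2)×218 + (507.2/2)×0.34×€80.67 = €1,319,150.63.
EOQ at €80.29 = 508.3 < 3200, so use break Q=3200: TC = 16,180×€80.29 + (16,180/3200.0)×218 + (3200.0/2)×0.34×€80.29 = €1,343,872.22.
Lowest total cost is €1,319,150.63 at Q = 507.2.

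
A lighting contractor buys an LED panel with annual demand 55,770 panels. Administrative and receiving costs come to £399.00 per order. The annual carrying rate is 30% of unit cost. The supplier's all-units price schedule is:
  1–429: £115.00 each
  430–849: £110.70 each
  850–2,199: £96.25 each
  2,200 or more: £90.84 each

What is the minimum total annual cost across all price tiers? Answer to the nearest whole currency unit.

TC* ≈ £5,106,239

Holding cost per unit per year at price C is H = 0.30·C.
Evaluate total cost at each tier's feasible EOQ or, if the EOQ is below the tier, at the tier's minimum quantity.
Tier 1 (£115.00): EOQ = 1135.8 exceeds tier's upper bound 429, so this tier is dominated.
Tier 2 (£110.70): EOQ = 1157.6 exceeds tier's upper bound 849, so this tier is dominated.
EOQ at £96.25 = 1241.5 (feasible in tier 3): TC = 55,770×£96.25 + (55,770/1241.5)×399 + (1241.5/2)×0.30×£96.25 = £5,403,710.32.
EOQ at £90.84 = 1277.9 < 2200, so use break Q=2200: TC = 55,770×£90.84 + (55,770/2200.0)×399 + (2200.0/2)×0.30×£90.84 = £5,106,238.65.
Lowest total cost among the candidates is at Q = 2200.0.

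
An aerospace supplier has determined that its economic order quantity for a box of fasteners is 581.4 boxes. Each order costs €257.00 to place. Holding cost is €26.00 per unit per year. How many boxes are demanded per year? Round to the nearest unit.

D ≈ 17,099 boxes per year

Invert the EOQ relation Q*² = 2DS/H.
From Q* = √(2DS/H): D = Q*²H / (2S) = 581.4² × 26 / (2 × 257) = 17098.589.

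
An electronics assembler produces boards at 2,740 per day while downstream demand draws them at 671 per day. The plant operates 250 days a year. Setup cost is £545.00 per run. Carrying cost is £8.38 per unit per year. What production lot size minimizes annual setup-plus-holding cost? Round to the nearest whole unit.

Q* ≈ 5,375 boards

Annual demand D = 671 × 250 = 167,750.
Production build-up factor (1 − d/p) = 1 − 671/2,740 = 0.7551.
Q* = √(2DS / (H(1 − d/p))) = √(2 × 167,750 × 545 / (8.38 × 0.7551)).
= √(182,847,500 / 6.3278) ≈ 5375.484.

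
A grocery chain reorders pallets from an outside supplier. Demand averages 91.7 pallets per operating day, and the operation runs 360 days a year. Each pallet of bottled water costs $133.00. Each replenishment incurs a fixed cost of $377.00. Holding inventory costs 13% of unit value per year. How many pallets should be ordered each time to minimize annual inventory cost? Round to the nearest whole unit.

Annual demand D = 91.7 × 360 = 33,012.
Holding cost H = 0.13 × $133.00 = $17.2900 per unit per year.
EOQ = √(2DS / H) = √(2 × 33,012 × 377 / 17.29).
= √(24,891,048 / 17.29) = √1,439,621.0526 ≈ 1199.842.

Q* ≈ 1,200 pallets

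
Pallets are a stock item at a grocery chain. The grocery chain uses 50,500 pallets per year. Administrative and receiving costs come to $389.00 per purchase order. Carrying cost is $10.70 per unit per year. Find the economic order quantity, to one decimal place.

EOQ = √(2DS / H) = √(2 × 50,500 × 389 / 10.7).
= √(39,289,000 / 10.7) = √3,671,869.1589 ≈ 1916.212.

Q* ≈ 1,916.2 pallets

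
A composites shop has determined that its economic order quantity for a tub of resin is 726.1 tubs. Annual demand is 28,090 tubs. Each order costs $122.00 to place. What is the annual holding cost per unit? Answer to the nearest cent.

Invert the EOQ relation Q*² = 2DS/H.
From Q* = √(2DS/H): H = 2DS / Q*² = 2 × 28,090 × 122 / 726.1² = 13.0002.

H ≈ $13.00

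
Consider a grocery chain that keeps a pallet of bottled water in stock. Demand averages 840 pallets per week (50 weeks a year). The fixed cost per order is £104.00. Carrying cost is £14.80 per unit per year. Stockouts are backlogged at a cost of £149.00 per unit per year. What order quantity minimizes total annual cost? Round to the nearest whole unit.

Q* ≈ 806 pallets

Annual demand D = 840 × 50 = 42,000.
With planned backorders, Q* = √(2DS/H) · √((H+B)/B).
√(2DS/H) = √(2 × 42,000 × 104 / 14.8) = 768.290.
√((H+B)/B) = √((14.8+149)/149) = 1.0485.
Q* ≈ 805.544.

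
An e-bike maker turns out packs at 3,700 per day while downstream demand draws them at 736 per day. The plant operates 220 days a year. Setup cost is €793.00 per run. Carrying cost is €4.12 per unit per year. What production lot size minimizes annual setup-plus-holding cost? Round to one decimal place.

Q* ≈ 8,820.9 packs

Annual demand D = 736 × 220 = 161,920.
Production build-up factor (1 − d/p) = 1 − 736/3,700 = 0.8011.
Q* = √(2DS / (H(1 − d/p))) = √(2 × 161,920 × 793 / (4.12 × 0.8011)).
= √(256,805,120 / 3.3005) ≈ 8820.943.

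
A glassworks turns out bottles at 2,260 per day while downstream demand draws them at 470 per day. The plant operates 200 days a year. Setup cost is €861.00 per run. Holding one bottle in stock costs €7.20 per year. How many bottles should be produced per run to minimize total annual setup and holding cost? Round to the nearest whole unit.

Annual demand D = 470 × 200 = 94,000.
Production build-up factor (1 − d/p) = 1 − 470/2,260 = 0.7920.
Q* = √(2DS / (H(1 − d/p))) = √(2 × 94,000 × 861 / (7.2 × 0.7920)).
= √(161,868,000 / 5.7027) ≈ 5327.727.

Q* ≈ 5,328 bottles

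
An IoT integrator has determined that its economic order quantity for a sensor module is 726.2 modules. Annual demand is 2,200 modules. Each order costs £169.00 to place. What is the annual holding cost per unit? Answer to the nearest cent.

H ≈ £1.41

Squaring Q* = √(2DS/H) gives Q*² = 2DS/H.
From Q* = √(2DS/H): H = 2DS / Q*² = 2 × 2,200 × 169 / 726.2² = 1.4100.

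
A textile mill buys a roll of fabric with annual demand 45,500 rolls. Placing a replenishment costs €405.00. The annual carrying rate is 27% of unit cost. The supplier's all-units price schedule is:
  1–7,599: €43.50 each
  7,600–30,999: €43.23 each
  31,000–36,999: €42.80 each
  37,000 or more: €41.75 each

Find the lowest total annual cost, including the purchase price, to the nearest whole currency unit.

Holding cost per unit per year at price C is H = 0.27·C.
Candidates are each tier's EOQ (if it falls in that tier) and each price-break quantity.
EOQ at €43.50 = 1771.4 (feasible in tier 1): TC = 45,500×€43.50 + (45,500/1771.4)×405 + (1771.4/2)×0.27×€43.50 = €2,000,055.34.
EOQ at €43.23 = 1776.9 < 7600, so use break Q=7600: TC = 45,500×€43.23 + (45,500/7600.0)×405 + (7600.0/2)×0.27×€43.23 = €2,013,743.65.
EOQ at €42.80 = 1785.8 < 31000, so use break Q=31000: TC = 45,500×€42.80 + (45,500/31000.0)×405 + (31000.0/2)×0.27×€42.80 = €2,127,112.44.
EOQ at €41.75 = 1808.2 < 37000, so use break Q=37000: TC = 45,500×€41.75 + (45,500/37000.0)×405 + (37000.0/2)×0.27×€41.75 = €2,108,664.29.
Lowest total cost among the candidates is at Q = 1771.4.

TC* ≈ €2,000,055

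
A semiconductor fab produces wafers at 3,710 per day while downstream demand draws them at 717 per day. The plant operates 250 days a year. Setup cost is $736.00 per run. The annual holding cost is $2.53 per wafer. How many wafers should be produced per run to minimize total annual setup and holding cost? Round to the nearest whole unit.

Q* ≈ 11,370 wafers

Annual demand D = 717 × 250 = 179,250.
Production build-up factor (1 − d/p) = 1 − 717/3,710 = 0.8067.
Q* = √(2DS / (H(1 − d/p))) = √(2 × 179,250 × 736 / (2.53 × 0.8067)).
= √(263,856,000 / 2.041) ≈ 11369.905.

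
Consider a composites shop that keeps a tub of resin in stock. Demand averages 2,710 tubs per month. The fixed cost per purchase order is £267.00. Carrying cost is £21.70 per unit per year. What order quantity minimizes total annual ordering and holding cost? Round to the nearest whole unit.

Q* ≈ 895 tubs

Annual demand D = 2,710 × 12 = 32,520.
EOQ = √(2DS / H) = √(2 × 32,520 × 267 / 21.7).
= √(17,365,680 / 21.7) = √800,261.7512 ≈ 894.574.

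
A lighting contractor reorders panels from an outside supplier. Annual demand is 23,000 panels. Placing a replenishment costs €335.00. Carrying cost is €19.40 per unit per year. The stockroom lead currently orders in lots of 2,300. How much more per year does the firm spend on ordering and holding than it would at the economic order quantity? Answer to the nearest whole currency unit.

EOQ = √(2DS/H) = √(2 × 23,000 × 335 / 19.4) ≈ 891.25.
Cost at Q* = (D/Q*)S + (Q*/2)H = √(2DSH) ≈ €17,290.29.
Cost at Q = 2,300: (23,000/2,300)×335 + (2,300/2)×19.4 = €3,350.00 + €22,310.00 = €25,660.00.
Excess = €25,660.00 − €17,290.29 = €8,369.71.

Extra cost ≈ €8,370 per year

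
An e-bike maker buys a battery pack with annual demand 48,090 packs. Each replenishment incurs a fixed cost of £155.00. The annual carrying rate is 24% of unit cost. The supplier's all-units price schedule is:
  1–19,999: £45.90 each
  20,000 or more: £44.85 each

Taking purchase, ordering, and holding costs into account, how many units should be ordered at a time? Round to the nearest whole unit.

Q* ≈ 1,163 packs

Holding cost per unit per year at price C is H = 0.24·C.
Candidates are each tier's EOQ (if it falls in that tier) and each price-break quantity.
EOQ at £45.90 = 1163.3 (feasible in tier 1): TC = 48,090×£45.90 + (48,090/1163.3)×155 + (1163.3/2)×0.24×£45.90 = £2,220,146.05.
EOQ at £44.85 = 1176.9 < 20000, so use break Q=20000: TC = 48,090×£44.85 + (48,090/20000.0)×155 + (20000.0/2)×0.24×£44.85 = £2,264,849.20.
Lowest total cost is £2,220,146.05 at Q = 1163.3.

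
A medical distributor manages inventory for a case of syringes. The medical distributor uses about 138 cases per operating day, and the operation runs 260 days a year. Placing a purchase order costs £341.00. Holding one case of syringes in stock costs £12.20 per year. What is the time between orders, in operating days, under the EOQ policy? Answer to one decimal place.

T ≈ 10.3 days

Annual demand D = 138 × 260 = 35,880.
Q* = √(2DS/H) = √(2 × 35,880 × 341 / 12.2) ≈ 1416.25.
Cycle time = Q*/D × 260 = 1416.25 / 35,880 × 260 ≈ 10.263 days.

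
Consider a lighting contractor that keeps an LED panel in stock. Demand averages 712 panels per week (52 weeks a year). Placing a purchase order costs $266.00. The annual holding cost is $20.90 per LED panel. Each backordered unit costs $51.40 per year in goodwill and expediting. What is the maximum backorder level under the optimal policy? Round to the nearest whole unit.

Annual demand D = 712 × 52 = 37,024.
With planned backorders, Q* = √(2DS/H) · √((H+B)/B).
√(2DS/H) = √(2 × 37,024 × 266 / 20.9) = 970.788.
√((H+B)/B) = √((20.9+51.4)/51.4) = 1.1860.
Q* ≈ 1151.362.
S* = Q* · H/(H+B) = 1151.362 × 20.9/72.3 ≈ 332.828.

S* ≈ 333 panels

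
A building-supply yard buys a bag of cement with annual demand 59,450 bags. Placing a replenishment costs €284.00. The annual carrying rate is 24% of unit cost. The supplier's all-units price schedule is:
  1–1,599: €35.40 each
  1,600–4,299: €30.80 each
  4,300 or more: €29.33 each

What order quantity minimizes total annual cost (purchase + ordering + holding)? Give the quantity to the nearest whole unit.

Holding cost per unit per year at price C is H = 0.24·C.
Candidates are each tier's EOQ (if it falls in that tier) and each price-break quantity.
Tier 1 (€35.40): EOQ = 1993.6 exceeds tier's upper bound 1599, so this tier is dominated.
EOQ at €30.80 = 2137.3 (feasible in tier 2): TC = 59,450×€30.80 + (59,450/2137.3)×284 + (2137.3/2)×0.24×€30.80 = €1,846,859.05.
EOQ at €29.33 = 2190.2 < 4300, so use break Q=4300: TC = 59,450×€29.33 + (59,450/4300.0)×284 + (4300.0/2)×0.24×€29.33 = €1,762,729.25.
Lowest total cost is €1,762,729.25 at Q = 4300.0.

Q* ≈ 4,300 bags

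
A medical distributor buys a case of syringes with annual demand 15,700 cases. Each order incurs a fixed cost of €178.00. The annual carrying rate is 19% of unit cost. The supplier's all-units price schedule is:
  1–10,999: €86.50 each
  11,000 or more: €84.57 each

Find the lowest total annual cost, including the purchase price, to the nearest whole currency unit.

Holding cost per unit per year at price C is H = 0.19·C.
For each price level, check whether its EOQ is feasible; otherwise the best quantity at that price is the breakpoint.
EOQ at €86.50 = 583.2 (feasible in tier 1): TC = 15,700×€86.50 + (15,700/583.2)×178 + (583.2/2)×0.19×€86.50 = €1,367,634.28.
EOQ at €84.57 = 589.8 < 11000, so use break Q=11000: TC = 15,700×€84.57 + (15,700/11000.0)×178 + (11000.0/2)×0.19×€84.57 = €1,416,378.70.
Lowest total cost among the candidates is at Q = 583.2.

TC* ≈ €1,367,634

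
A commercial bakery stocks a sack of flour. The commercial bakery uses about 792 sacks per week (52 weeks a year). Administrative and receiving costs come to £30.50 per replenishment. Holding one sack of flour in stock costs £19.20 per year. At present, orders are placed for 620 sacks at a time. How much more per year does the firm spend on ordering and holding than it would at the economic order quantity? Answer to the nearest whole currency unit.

Extra cost ≈ £1,033 per year

Annual demand D = 792 × 52 = 41,184.
EOQ = √(2DS/H) = √(2 × 41,184 × 30.5 / 19.2) ≈ 361.73.
Cost at Q* = (D/Q*)S + (Q*/2)H = √(2DSH) ≈ £6,945.12.
Cost at Q = 620: (41,184/620)×30.5 + (620/2)×19.2 = £2,025.99 + £5,952.00 = £7,977.99.
Excess = £7,977.99 − £6,945.12 = £1,032.87.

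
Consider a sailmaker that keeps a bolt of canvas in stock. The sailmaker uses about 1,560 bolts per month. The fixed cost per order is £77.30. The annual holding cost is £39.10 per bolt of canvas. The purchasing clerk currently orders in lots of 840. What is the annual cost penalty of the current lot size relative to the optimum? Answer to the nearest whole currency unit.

Annual demand D = 1,560 × 12 = 18,720.
EOQ = √(2DS/H) = √(2 × 18,720 × 77.3 / 39.1) ≈ 272.06.
Cost at Q* = (D/Q*)S + (Q*/2)H = √(2DSH) ≈ £10,637.66.
Cost at Q = 840: (18,720/840)×77.3 + (840/2)×39.1 = £1,722.69 + £16,422.00 = £18,144.69.
Excess = £18,144.69 − £10,637.66 = £7,507.03.

Extra cost ≈ £7,507 per year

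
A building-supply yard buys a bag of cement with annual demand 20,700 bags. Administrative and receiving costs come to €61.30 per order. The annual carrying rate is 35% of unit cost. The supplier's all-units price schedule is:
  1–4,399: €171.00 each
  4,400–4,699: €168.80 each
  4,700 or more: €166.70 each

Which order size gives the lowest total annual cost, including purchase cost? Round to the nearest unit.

Holding cost per unit per year at price C is H = 0.35·C.
Evaluate total cost at each tier's feasible EOQ or, if the EOQ is below the tier, at the tier's minimum quantity.
EOQ at €171.00 = 205.9 (feasible in tier 1): TC = 20,700×€171.00 + (20,700/205.9)×61.3 + (205.9/2)×0.35×€171.00 = €3,552,024.31.
EOQ at €168.80 = 207.3 < 4400, so use break Q=4400: TC = 20,700×€168.80 + (20,700/4400.0)×61.3 + (4400.0/2)×0.35×€168.80 = €3,624,424.39.
EOQ at €166.70 = 208.6 < 4700, so use break Q=4700: TC = 20,700×€166.70 + (20,700/4700.0)×61.3 + (4700.0/2)×0.35×€166.70 = €3,588,070.73.
Lowest total cost is €3,552,024.31 at Q = 205.9.

Q* ≈ 206 bags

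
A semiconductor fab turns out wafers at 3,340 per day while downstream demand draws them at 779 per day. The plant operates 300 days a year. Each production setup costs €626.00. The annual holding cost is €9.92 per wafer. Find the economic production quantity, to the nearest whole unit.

Annual demand D = 779 × 300 = 233,700.
Production build-up factor (1 − d/p) = 1 − 779/3,340 = 0.7668.
Q* = √(2DS / (H(1 − d/p))) = √(2 × 233,700 × 626 / (9.92 × 0.7668)).
= √(292,592,400 / 7.6063) ≈ 6202.177.

Q* ≈ 6,202 wafers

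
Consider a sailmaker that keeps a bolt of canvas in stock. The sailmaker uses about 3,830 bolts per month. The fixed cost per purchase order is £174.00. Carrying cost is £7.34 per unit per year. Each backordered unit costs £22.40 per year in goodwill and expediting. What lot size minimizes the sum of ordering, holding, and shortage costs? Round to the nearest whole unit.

Q* ≈ 1,701 bolts

Annual demand D = 3,830 × 12 = 45,960.
With planned backorders, Q* = √(2DS/H) · √((H+B)/B).
√(2DS/H) = √(2 × 45,960 × 174 / 7.34) = 1476.154.
√((H+B)/B) = √((7.34+22.4)/22.4) = 1.1522.
Q* ≈ 1700.897.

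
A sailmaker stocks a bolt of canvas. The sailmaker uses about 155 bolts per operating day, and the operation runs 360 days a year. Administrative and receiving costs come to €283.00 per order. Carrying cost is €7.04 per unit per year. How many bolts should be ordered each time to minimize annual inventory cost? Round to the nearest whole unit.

Annual demand D = 155 × 360 = 55,800.
EOQ = √(2DS / H) = √(2 × 55,800 × 283 / 7.04).
= √(31,582,800 / 7.04) = √4,486,193.1818 ≈ 2118.064.

Q* ≈ 2,118 bolts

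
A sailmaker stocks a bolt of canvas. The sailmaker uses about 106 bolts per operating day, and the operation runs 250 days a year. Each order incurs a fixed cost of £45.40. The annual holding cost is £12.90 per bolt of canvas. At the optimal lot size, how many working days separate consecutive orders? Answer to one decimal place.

T ≈ 4.1 days

Annual demand D = 106 × 250 = 26,500.
EOQ = √(2DS/H) = √(2 × 26,500 × 45.4 / 12.9) ≈ 431.89.
Cycle time = Q*/D × 250 = 431.89 / 26,500 × 250 ≈ 4.074 days.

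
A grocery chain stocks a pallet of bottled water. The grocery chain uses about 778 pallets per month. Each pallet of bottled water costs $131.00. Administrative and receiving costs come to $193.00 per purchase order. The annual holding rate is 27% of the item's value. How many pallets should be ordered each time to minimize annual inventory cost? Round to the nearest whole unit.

Annual demand D = 778 × 12 = 9,336.
Holding cost H = 0.27 × $131.00 = $35.3700 per unit per year.
EOQ = √(2DS / H) = √(2 × 9,336 × 193 / 35.37).
= √(3,603,696 / 35.37) = √101,885.6658 ≈ 319.195.

Q* ≈ 319 pallets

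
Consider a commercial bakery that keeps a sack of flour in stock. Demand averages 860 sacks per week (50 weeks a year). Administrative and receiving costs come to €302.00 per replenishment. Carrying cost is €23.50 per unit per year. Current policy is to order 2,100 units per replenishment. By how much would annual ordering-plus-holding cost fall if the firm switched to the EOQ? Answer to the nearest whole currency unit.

Annual demand D = 860 × 50 = 43,000.
EOQ = √(2DS/H) = √(2 × 43,000 × 302 / 23.5) ≈ 1051.28.
Cost at Q* = (D/Q*)S + (Q*/2)H = √(2DSH) ≈ €24,705.10.
Cost at Q = 2,100: (43,000/2,100)×302 + (2,100/2)×23.5 = €6,183.81 + €24,675.00 = €30,858.81.
Excess = €30,858.81 − €24,705.10 = €6,153.71.

Extra cost ≈ €6,154 per year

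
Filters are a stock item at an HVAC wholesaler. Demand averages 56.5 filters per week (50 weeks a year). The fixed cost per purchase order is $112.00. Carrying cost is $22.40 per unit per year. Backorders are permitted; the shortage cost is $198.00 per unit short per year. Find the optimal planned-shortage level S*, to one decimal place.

S* ≈ 18.0 filters

Annual demand D = 56.5 × 50 = 2,825.
With planned backorders, Q* = √(2DS/H) · √((H+B)/B).
√(2DS/H) = √(2 × 2,825 × 112 / 22.4) = 168.077.
√((H+B)/B) = √((22.4+198)/198) = 1.0551.
Q* ≈ 177.330.
S* = Q* · H/(H+B) = 177.330 × 22.4/220.4 ≈ 18.023.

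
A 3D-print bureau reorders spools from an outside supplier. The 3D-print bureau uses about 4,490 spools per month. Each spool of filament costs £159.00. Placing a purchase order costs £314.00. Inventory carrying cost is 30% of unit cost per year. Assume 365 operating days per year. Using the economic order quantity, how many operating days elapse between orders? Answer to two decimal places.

T ≈ 5.71 days

Annual demand D = 4,490 × 12 = 53,880.
Holding cost H = 0.30 × £159.00 = £47.7000 per unit per year.
EOQ = √(2DS/H) = √(2 × 53,880 × 314 / 47.7) ≈ 842.24.
Cycle time = Q*/D × 365 = 842.24 / 53,880 × 365 ≈ 5.706 days.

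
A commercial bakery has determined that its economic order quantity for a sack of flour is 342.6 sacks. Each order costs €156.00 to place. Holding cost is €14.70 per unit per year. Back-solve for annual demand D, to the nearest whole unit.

The basic EOQ model gives Q* = √(2DS/H); rearrange for the unknown.
From Q* = √(2DS/H): D = Q*²H / (2S) = 342.6² × 14.7 / (2 × 156) = 5530.157.

D ≈ 5,530 sacks per year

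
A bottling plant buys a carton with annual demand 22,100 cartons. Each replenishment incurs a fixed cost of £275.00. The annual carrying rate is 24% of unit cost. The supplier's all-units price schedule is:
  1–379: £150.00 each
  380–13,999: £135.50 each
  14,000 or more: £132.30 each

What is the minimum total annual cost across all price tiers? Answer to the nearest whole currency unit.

Holding cost per unit per year at price C is H = 0.24·C.
Candidates are each tier's EOQ (if it falls in that tier) and each price-break quantity.
Tier 1 (£150.00): EOQ = 581.1 exceeds tier's upper bound 379, so this tier is dominated.
EOQ at £135.50 = 611.4 (feasible in tier 2): TC = 22,100×£135.50 + (22,100/611.4)×275 + (611.4/2)×0.24×£135.50 = £3,014,431.66.
EOQ at £132.30 = 618.7 < 14000, so use break Q=14000: TC = 22,100×£132.30 + (22,100/14000.0)×275 + (14000.0/2)×0.24×£132.30 = £3,146,528.11.
Lowest total cost among the candidates is at Q = 611.4.

TC* ≈ £3,014,432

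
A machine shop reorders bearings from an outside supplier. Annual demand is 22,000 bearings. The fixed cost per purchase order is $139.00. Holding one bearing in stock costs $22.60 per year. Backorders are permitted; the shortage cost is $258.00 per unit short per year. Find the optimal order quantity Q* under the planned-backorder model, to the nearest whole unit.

With planned backorders, Q* = √(2DS/H) · √((H+B)/B).
√(2DS/H) = √(2 × 22,000 × 139 / 22.6) = 520.211.
√((H+B)/B) = √((22.6+258)/258) = 1.0429.
Q* ≈ 542.517.

Q* ≈ 543 bearings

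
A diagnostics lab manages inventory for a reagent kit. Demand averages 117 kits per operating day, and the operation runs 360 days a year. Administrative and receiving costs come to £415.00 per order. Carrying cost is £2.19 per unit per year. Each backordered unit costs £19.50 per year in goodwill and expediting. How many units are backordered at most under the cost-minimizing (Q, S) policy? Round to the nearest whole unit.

S* ≈ 425 kits

Annual demand D = 117 × 360 = 42,120.
With planned backorders, Q* = √(2DS/H) · √((H+B)/B).
√(2DS/H) = √(2 × 42,120 × 415 / 2.19) = 3995.408.
√((H+B)/B) = √((2.19+19.5)/19.5) = 1.0547.
Q* ≈ 4213.797.
S* = Q* · H/(H+B) = 4213.797 × 2.19/21.69 ≈ 425.459.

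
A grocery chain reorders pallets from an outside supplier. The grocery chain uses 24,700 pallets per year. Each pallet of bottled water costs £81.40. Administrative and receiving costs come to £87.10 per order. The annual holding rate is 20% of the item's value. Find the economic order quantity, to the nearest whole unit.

Q* ≈ 514 pallets

Holding cost H = 0.20 × £81.40 = £16.2800 per unit per year.
EOQ = √(2DS / H) = √(2 × 24,700 × 87.1 / 16.28).
= √(4,302,740 / 16.28) = √264,296.0688 ≈ 514.097.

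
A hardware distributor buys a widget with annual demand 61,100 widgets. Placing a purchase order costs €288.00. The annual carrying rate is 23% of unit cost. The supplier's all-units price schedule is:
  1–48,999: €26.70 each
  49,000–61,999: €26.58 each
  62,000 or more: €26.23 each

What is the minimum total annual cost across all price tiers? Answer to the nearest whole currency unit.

Holding cost per unit per year at price C is H = 0.23·C.
For each price level, check whether its EOQ is feasible; otherwise the best quantity at that price is the breakpoint.
EOQ at €26.70 = 2393.9 (feasible in tier 1): TC = 61,100×€26.70 + (61,100/2393.9)×288 + (2393.9/2)×0.23×€26.70 = €1,646,071.15.
EOQ at €26.58 = 2399.3 < 49000, so use break Q=49000: TC = 61,100×€26.58 + (61,100/49000.0)×288 + (49000.0/2)×0.23×€26.58 = €1,774,175.42.
EOQ at €26.23 = 2415.3 < 62000, so use break Q=62000: TC = 61,100×€26.23 + (61,100/62000.0)×288 + (62000.0/2)×0.23×€26.23 = €1,789,956.72.
Lowest total cost among the candidates is at Q = 2393.9.

TC* ≈ €1,646,071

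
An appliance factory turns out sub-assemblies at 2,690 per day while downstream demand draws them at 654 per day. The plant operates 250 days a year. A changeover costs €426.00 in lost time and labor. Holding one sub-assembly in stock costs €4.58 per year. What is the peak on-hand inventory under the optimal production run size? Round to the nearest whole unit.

Annual demand D = 654 × 250 = 163,500.
Production build-up factor (1 − d/p) = 1 − 654/2,690 = 0.7569.
Q* = √(2DS / (H(1 − d/p))) = √(2 × 163,500 × 426 / (4.58 × 0.7569)).
= √(139,302,000 / 3.4665) ≈ 6339.182.
Maximum inventory = Q*(1 − d/p) = 6339.182 × 0.7569 ≈ 4797.983.

I_max ≈ 4,798 sub-assemblies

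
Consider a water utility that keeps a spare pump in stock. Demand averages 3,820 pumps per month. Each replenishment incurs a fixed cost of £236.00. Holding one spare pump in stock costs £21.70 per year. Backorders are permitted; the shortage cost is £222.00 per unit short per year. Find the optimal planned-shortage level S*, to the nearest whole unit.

Annual demand D = 3,820 × 12 = 45,840.
With planned backorders, Q* = √(2DS/H) · √((H+B)/B).
√(2DS/H) = √(2 × 45,840 × 236 / 21.7) = 998.535.
√((H+B)/B) = √((21.7+222)/222) = 1.0477.
Q* ≈ 1046.200.
S* = Q* · H/(H+B) = 1046.200 × 21.7/243.7 ≈ 93.158.

S* ≈ 93 pumps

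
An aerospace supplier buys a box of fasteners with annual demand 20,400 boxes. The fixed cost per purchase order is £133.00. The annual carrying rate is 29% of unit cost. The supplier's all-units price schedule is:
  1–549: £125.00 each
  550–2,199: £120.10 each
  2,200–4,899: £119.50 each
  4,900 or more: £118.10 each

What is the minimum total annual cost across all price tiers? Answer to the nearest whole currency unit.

Holding cost per unit per year at price C is H = 0.29·C.
Candidates are each tier's EOQ (if it falls in that tier) and each price-break quantity.
EOQ at £125.00 = 386.9 (feasible in tier 1): TC = 20,400×£125.00 + (20,400/386.9)×133 + (386.9/2)×0.29×£125.00 = £2,564,025.23.
EOQ at £120.10 = 394.7 < 550, so use break Q=550: TC = 20,400×£120.10 + (20,400/550.0)×133 + (550.0/2)×0.29×£120.10 = £2,464,551.07.
EOQ at £119.50 = 395.7 < 2200, so use break Q=2200: TC = 20,400×£119.50 + (20,400/2200.0)×133 + (2200.0/2)×0.29×£119.50 = £2,477,153.77.
EOQ at £118.10 = 398.0 < 4900, so use break Q=4900: TC = 20,400×£118.10 + (20,400/4900.0)×133 + (4900.0/2)×0.29×£118.10 = £2,493,703.76.
Lowest total cost among the candidates is at Q = 550.0.

TC* ≈ £2,464,551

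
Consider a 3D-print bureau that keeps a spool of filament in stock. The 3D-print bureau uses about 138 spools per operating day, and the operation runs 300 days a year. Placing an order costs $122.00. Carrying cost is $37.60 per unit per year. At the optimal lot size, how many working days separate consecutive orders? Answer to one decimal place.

T ≈ 3.8 days

Annual demand D = 138 × 300 = 41,400.
The optimal lot size = √(2DS/H) = √(2 × 41,400 × 122 / 37.6) ≈ 518.32.
Cycle time = Q*/D × 300 = 518.32 / 41,400 × 300 ≈ 3.756 days.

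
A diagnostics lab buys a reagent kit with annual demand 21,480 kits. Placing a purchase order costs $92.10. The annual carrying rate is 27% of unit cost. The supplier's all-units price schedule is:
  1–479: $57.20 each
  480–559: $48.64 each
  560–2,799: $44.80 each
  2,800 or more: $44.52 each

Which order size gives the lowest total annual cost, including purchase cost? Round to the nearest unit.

Q* ≈ 572 kits

Holding cost per unit per year at price C is H = 0.27·C.
Candidates are each tier's EOQ (if it falls in that tier) and each price-break quantity.
Tier 1 ($57.20): EOQ = 506.2 exceeds tier's upper bound 479, so this tier is dominated.
EOQ at $48.64 = 548.9 (feasible in tier 2): TC = 21,480×$48.64 + (21,480/548.9)×92.1 + (548.9/2)×0.27×$48.64 = $1,051,995.63.
EOQ at $44.80 = 571.9 (feasible in tier 3): TC = 21,480×$44.80 + (21,480/571.9)×92.1 + (571.9/2)×0.27×$44.80 = $969,222.04.
EOQ at $44.52 = 573.7 < 2800, so use break Q=2800: TC = 21,480×$44.52 + (21,480/2800.0)×92.1 + (2800.0/2)×0.27×$44.52 = $973,824.70.
Lowest total cost is $969,222.04 at Q = 571.9.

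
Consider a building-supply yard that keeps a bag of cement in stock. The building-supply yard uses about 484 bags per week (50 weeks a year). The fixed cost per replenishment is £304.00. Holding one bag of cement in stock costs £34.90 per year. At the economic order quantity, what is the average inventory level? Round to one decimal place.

Annual demand D = 484 × 50 = 24,200.
Q* = √(2DS/H) = √(2 × 24,200 × 304 / 34.9) ≈ 649.30.
Average inventory = Q*/2 ≈ 649.30 / 2 = 324.651.

Average inventory ≈ 324.7 bags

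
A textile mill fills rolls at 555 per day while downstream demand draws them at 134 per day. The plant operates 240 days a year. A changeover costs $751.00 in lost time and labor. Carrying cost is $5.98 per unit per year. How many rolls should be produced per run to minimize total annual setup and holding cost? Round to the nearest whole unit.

Q* ≈ 3,263 rolls

Annual demand D = 134 × 240 = 32,160.
Production build-up factor (1 − d/p) = 1 − 134/555 = 0.7586.
Q* = √(2DS / (H(1 − d/p))) = √(2 × 32,160 × 751 / (5.98 × 0.7586)).
= √(48,304,320 / 4.5362) ≈ 3263.231.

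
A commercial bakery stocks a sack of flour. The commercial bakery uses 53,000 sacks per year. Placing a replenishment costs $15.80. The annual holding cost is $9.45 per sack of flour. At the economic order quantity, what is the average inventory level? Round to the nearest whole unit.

Q* = √(2DS/H) = √(2 × 53,000 × 15.8 / 9.45) ≈ 420.98.
Average inventory = Q*/2 ≈ 420.98 / 2 = 210.492.

Average inventory ≈ 210 sacks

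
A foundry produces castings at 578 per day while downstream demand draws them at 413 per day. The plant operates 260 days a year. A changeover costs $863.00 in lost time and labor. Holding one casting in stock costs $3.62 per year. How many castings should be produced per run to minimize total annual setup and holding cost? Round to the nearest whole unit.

Q* ≈ 13,392 castings

Annual demand D = 413 × 260 = 107,380.
Production build-up factor (1 − d/p) = 1 − 413/578 = 0.2855.
Q* = √(2DS / (H(1 − d/p))) = √(2 × 107,380 × 863 / (3.62 × 0.2855)).
= √(185,337,880 / 1.0334) ≈ 13392.133.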